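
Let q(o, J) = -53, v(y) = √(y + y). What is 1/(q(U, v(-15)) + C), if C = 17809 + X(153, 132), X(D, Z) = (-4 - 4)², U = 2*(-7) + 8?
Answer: 1/17820 ≈ 5.6117e-5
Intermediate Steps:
U = -6 (U = -14 + 8 = -6)
X(D, Z) = 64 (X(D, Z) = (-8)² = 64)
v(y) = √2*√y (v(y) = √(2*y) = √2*√y)
C = 17873 (C = 17809 + 64 = 17873)
1/(q(U, v(-15)) + C) = 1/(-53 + 17873) = 1/17820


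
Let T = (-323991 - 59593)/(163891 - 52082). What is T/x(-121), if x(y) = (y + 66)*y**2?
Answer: 383584/90034756295 ≈ 4.2604e-6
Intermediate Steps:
T = -383584/111809 ≈ -3.4307
x(y) = y**2*(66 + y) (x(y) = (66 + y)*y**2 = y**2*(66 + y))
T/x(-121) = -383584*1/(14641*(66 - 121))/111809 = -383584/(111809*(14641*(-55))) = -383584/111809/(-805255) = -383584/111809*(-1/805255) = 383584/90034756295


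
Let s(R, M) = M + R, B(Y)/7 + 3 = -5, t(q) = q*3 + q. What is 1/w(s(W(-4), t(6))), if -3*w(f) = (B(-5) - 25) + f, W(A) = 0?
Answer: 1/19 ≈ 0.052632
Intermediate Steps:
t(q) = 4*q (t(q) = 3*q + q = 4*q)
B(Y) = -56 (B(Y) = -21 + 7*(-5) = -21 - 35 = -56)
w(f) = 27 - f/3 (w(f) = -((-56 - 25) + f)/3 = -(-81 + f)/3 = 27 - f/3)
1/w(s(W(-4), t(6))) = 1/(27 - (4*6 + 0)/3) = 1/(27 - (24 + 0)/3) = 1/(27 - ⅓*24) = 1/(27 - 8) = 1/19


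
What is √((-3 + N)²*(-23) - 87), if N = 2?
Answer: I*√110 ≈ 10.488*I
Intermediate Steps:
√((-3 + N)²*(-23) - 87) = √((-3 + 2)²*(-23) - 87) = √((-1)²*(-23) - 87) = √(1*(-23) - 87) = √(-23 - 87) = √(-110) = I*√110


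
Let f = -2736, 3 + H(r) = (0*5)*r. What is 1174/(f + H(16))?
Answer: -1174/2739 ≈ -0.42862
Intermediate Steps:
H(r) = -3 (H(r) = -3 + (0*5)*r = -3 + 0*r = -3 + 0 = -3)
1174/(f + H(16)) = 1174/(-2736 - 3) = 1174/(-2739) = 1174*(-1/2739) = -1174/2739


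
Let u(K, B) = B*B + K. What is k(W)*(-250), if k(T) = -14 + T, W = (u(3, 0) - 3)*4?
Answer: 3500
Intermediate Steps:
u(K, B) = K + B² (u(K, B) = B² + K = K + B²)
W = 0 (W = ((3 + 0²) - 3)*4 = ((3 + 0) - 3)*4 = (3 - 3)*4 = 0*4 = 0)
k(W)*(-250) = (-14 + 0)*(-250) = -14*(-250) = 3500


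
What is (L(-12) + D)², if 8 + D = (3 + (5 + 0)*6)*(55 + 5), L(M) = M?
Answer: 3841600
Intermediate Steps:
D = 1972 (D = -8 + (3 + (5 + 0)*6)*(55 + 5) = -8 + (3 + 5*6)*60 = -8 + (3 + 30)*60 = -8 + 33*60 = -8 + 1980 = 1972)
(L(-12) + D)² = (-12 + 1972)² = 1960² = 3841600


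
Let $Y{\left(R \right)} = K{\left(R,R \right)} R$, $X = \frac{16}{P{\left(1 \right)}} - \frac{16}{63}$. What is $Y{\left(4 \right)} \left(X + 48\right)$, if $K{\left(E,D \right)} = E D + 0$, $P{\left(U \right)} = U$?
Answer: $\frac{257024}{63} \approx 4079.7$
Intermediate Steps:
$K{\left(E,D \right)} = D E$ ($K{\left(E,D \right)} = D E + 0 = D E$)
$X = \frac{992}{63}$ ($X = \frac{16}{1} - \frac{16}{63} = 16 \cdot 1 - \frac{16}{63} = 16 - \frac{16}{63} = \frac{992}{63} \approx 15.746$)
$Y{\left(R \right)} = R^{3}$ ($Y{\left(R \right)} = R R R = R^{2} R = R^{3}$)
$Y{\left(4 \right)} \left(X + 48\right) = 4^{3} \left(\frac{992}{63} + 48\right) = 64 \cdot \frac{4016}{63} = \frac{257024}{63}$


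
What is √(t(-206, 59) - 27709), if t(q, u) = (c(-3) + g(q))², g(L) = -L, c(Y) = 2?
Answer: √15555 ≈ 124.72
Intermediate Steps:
t(q, u) = (2 - q)²
√(t(-206, 59) - 27709) = √((-2 - 206)² - 27709) = √((-208)² - 27709) = √(43264 - 27709) = √15555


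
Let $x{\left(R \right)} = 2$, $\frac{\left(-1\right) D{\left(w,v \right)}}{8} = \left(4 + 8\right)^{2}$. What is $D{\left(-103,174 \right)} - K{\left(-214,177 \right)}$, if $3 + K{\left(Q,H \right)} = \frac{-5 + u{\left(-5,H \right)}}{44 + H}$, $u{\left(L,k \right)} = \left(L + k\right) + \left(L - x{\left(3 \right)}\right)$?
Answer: $- \frac{254089}{221} \approx -1149.7$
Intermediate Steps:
$D{\left(w,v \right)} = -1152$ ($D{\left(w,v \right)} = - 8 \left(4 + 8\right)^{2} = - 8 \cdot 12^{2} = \left(-8\right) 144 = -1152$)
$u{\left(L,k \right)} = -2 + k + 2 L$ ($u{\left(L,k \right)} = \left(L + k\right) + \left(L - 2\right) = \left(L + k\right) + \left(-2 + L\right) = -2 + k + 2 L$)
$K{\left(Q,H \right)} = -3 + \frac{-17 + H}{44 + H}$ ($K{\left(Q,H \right)} = -3 + \frac{-5 + \left(-2 + H + 2 \left(-5\right)\right)}{44 + H} = -3 + \frac{-5 - \left(12 - H\right)}{44 + H} = -3 + \frac{-5 + \left(-12 + H\right)}{44 + H} = -3 + \frac{-17 + H}{44 + H}$)
$D{\left(-103,174 \right)} - K{\left(-214,177 \right)} = -1152 - \frac{-149 - 354}{44 + 177} = -1152 - \frac{-149 - 354}{221} = -1152 - \frac{1}{221} \left(-503\right) = -1152 - - \frac{503}{221} = -1152 + \frac{503}{221} = - \frac{254089}{221}$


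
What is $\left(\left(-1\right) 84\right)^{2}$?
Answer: $7056$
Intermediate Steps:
$\left(\left(-1\right) 84\right)^{2} = \left(-84\right)^{2} = 7056$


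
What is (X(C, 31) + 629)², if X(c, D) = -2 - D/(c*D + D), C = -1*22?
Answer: 173396224/441 ≈ 3.9319e+5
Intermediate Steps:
C = -22
X(c, D) = -2 - D/(D + D*c) (X(c, D) = -2 - D/(D*c + D) = -2 - D/(D + D*c))
(X(C, 31) + 629)² = ((-3 - 2*(-22))/(1 - 22) + 629)² = ((-3 + 44)/(-21) + 629)² = (-1/21*41 + 629)² = (-41/21 + 629)² = (13168/21)² = 173396224/441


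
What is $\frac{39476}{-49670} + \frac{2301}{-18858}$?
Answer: $- \frac{143121513}{156112810} \approx -0.91678$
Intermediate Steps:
$\frac{39476}{-49670} + \frac{2301}{-18858} = 39476 \left(- \frac{1}{49670}\right) + 2301 \left(- \frac{1}{18858}\right) = - \frac{19738}{24835} - \frac{767}{6286} = - \frac{143121513}{156112810}$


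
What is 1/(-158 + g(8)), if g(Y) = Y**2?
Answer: -1/94 ≈ -0.010638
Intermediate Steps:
1/(-158 + g(8)) = 1/(-158 + 8**2) = 1/(-158 + 64) = 1/(-94) = -1/94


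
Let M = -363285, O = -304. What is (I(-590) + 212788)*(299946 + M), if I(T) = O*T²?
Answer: 6689207214468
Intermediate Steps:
I(T) = -304*T²
(I(-590) + 212788)*(299946 + M) = (-304*(-590)² + 212788)*(299946 - 363285) = (-304*348100 + 212788)*(-63339) = (-105822400 + 212788)*(-63339) = -105609612*(-63339) = 6689207214468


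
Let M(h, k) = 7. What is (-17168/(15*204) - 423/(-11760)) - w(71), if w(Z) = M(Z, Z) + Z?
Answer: -10024927/119952 ≈ -83.574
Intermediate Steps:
w(Z) = 7 + Z
(-17168/(15*204) - 423/(-11760)) - w(71) = (-17168/(15*204) - 423/(-11760)) - (7 + 71) = (-17168/3060 - 423*(-1/11760)) - 1*78 = (-17168*1/3060 + 141/3920) - 78 = (-4292/765 + 141/3920) - 78 = -668671/119952 - 78 = -10024927/119952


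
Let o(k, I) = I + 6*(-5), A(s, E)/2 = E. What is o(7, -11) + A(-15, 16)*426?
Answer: 13591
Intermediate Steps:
A(s, E) = 2*E
o(k, I) = -30 + I (o(k, I) = I - 30 = -30 + I)
o(7, -11) + A(-15, 16)*426 = (-30 - 11) + (2*16)*426 = -41 + 32*426 = -41 + 13632 = 13591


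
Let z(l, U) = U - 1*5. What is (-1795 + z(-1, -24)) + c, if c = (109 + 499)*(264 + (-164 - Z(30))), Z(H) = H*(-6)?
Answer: 168416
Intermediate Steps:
Z(H) = -6*H
c = 170240 (c = (109 + 499)*(264 + (-164 - (-6)*30)) = 608*(264 + (-164 - 1*(-180))) = 608*(264 + (-164 + 180)) = 608*(264 + 16) = 608*280 = 170240)
z(l, U) = -5 + U (z(l, U) = U - 5 = -5 + U)
(-1795 + z(-1, -24)) + c = (-1795 + (-5 - 24)) + 170240 = (-1795 - 29) + 170240 = -1824 + 170240 = 168416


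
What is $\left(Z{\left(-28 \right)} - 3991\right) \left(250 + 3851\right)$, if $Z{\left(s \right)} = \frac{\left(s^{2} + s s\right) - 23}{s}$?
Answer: $- \frac{464614593}{28} \approx -1.6593 \cdot 10^{7}$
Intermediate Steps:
$Z{\left(s \right)} = \frac{-23 + 2 s^{2}}{s}$ ($Z{\left(s \right)} = \frac{\left(s^{2} + s^{2}\right) - 23}{s} = \frac{2 s^{2} - 23}{s} = \frac{-23 + 2 s^{2}}{s}$)
$\left(Z{\left(-28 \right)} - 3991\right) \left(250 + 3851\right) = \left(\left(- \frac{23}{-28} + 2 \left(-28\right)\right) - 3991\right) \left(250 + 3851\right) = \left(\left(\left(-23\right) \left(- \frac{1}{28}\right) - 56\right) - 3991\right) 4101 = \left(\left(\frac{23}{28} - 56\right) - 3991\right) 4101 = \left(- \frac{1545}{28} - 3991\right) 4101 = \left(- \frac{113293}{28}\right) 4101 = - \frac{464614593}{28}$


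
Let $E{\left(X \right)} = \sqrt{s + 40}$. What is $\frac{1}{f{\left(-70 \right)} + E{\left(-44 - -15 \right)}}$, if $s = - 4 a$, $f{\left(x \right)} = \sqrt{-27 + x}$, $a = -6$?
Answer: $\frac{8}{161} - \frac{i \sqrt{97}}{161} \approx 0.049689 - 0.061173 i$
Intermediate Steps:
$s = 24$ ($s = \left(-4\right) \left(-6\right) = 24$)
$E{\left(X \right)} = 8$ ($E{\left(X \right)} = \sqrt{24 + 40} = \sqrt{64} = 8$)
$\frac{1}{f{\left(-70 \right)} + E{\left(-44 - -15 \right)}} = \frac{1}{\sqrt{-27 - 70} + 8} = \frac{1}{\sqrt{-97} + 8} = \frac{1}{i \sqrt{97} + 8} = \frac{1}{8 + i \sqrt{97}}$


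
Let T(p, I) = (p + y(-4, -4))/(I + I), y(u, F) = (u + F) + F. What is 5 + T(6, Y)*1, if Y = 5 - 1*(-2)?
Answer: 32/7 ≈ 4.5714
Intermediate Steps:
Y = 7 (Y = 5 + 2 = 7)
y(u, F) = u + 2*F (y(u, F) = (F + u) + F = u + 2*F)
T(p, I) = (-12 + p)/(2*I) (T(p, I) = (p + (-4 + 2*(-4)))/(I + I) = (p + (-4 - 8))/((2*I)) = (p - 12)*(1/(2*I)) = (-12 + p)*(1/(2*I)) = (-12 + p)/(2*I))
5 + T(6, Y)*1 = 5 + ((½)*(-12 + 6)/7)*1 = 5 + ((½)*(⅐)*(-6))*1 = 5 - 3/7*1 = 5 - 3/7 = 32/7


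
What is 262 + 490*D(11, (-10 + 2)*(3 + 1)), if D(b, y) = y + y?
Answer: -31098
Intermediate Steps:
D(b, y) = 2*y
262 + 490*D(11, (-10 + 2)*(3 + 1)) = 262 + 490*(2*((-10 + 2)*(3 + 1))) = 262 + 490*(2*(-8*4)) = 262 + 490*(2*(-32)) = 262 + 490*(-64) = 262 - 31360 = -31098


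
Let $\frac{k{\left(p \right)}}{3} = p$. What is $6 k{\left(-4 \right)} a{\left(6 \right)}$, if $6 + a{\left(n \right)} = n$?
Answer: $0$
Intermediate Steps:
$k{\left(p \right)} = 3 p$
$a{\left(n \right)} = -6 + n$
$6 k{\left(-4 \right)} a{\left(6 \right)} = 6 \cdot 3 \left(-4\right) \left(-6 + 6\right) = 6 \left(-12\right) 0 = \left(-72\right) 0 = 0$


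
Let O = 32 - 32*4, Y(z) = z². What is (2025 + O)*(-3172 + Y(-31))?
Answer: -4265019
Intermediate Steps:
O = -96 (O = 32 - 128 = -96)
(2025 + O)*(-3172 + Y(-31)) = (2025 - 96)*(-3172 + (-31)²) = 1929*(-3172 + 961) = 1929*(-2211) = -4265019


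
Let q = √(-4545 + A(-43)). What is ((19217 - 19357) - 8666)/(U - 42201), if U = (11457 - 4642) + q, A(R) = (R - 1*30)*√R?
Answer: 8806/(35386 - √(-4545 - 73*I*√43)) ≈ 0.24888 - 0.00047486*I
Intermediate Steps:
A(R) = √R*(-30 + R) (A(R) = (R - 30)*√R = (-30 + R)*√R = √R*(-30 + R))
q = √(-4545 - 73*I*√43) (q = √(-4545 + √(-43)*(-30 - 43)) = √(-4545 + (I*√43)*(-73)) = √(-4545 - 73*I*√43) ≈ 3.5454 - 67.51*I)
U = 6815 + √(-4545 - 73*I*√43) (U = (11457 - 4642) + √(-4545 - 73*I*√43) = 6815 + √(-4545 - 73*I*√43) ≈ 6818.5 - 67.51*I)
((19217 - 19357) - 8666)/(U - 42201) = ((19217 - 19357) - 8666)/((6815 + √(-4545 - 73*I*√43)) - 42201) = (-140 - 8666)/(-35386 + √(-4545 - 73*I*√43)) = -8806/(-35386 + √(-4545 - 73*I*√43))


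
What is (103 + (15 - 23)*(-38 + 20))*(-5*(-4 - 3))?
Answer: 8645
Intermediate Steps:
(103 + (15 - 23)*(-38 + 20))*(-5*(-4 - 3)) = (103 - 8*(-18))*(-5*(-7)) = (103 + 144)*35 = 247*35 = 8645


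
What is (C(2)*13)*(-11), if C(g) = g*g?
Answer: -572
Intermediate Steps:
C(g) = g²
(C(2)*13)*(-11) = (2²*13)*(-11) = (4*13)*(-11) = 52*(-11) = -572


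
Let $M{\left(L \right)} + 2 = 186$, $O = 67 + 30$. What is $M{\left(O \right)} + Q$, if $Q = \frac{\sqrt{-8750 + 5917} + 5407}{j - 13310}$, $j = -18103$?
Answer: $\frac{5774585}{31413} - \frac{i \sqrt{2833}}{31413} \approx 183.83 - 0.0016944 i$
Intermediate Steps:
$O = 97$
$M{\left(L \right)} = 184$ ($M{\left(L \right)} = -2 + 186 = 184$)
$Q = - \frac{5407}{31413} - \frac{i \sqrt{2833}}{31413}$ ($Q = \frac{\sqrt{-8750 + 5917} + 5407}{-18103 - 13310} = \frac{\sqrt{-2833} + 5407}{-31413} = \left(i \sqrt{2833} + 5407\right) \left(- \frac{1}{31413}\right) = \left(5407 + i \sqrt{2833}\right) \left(- \frac{1}{31413}\right) = - \frac{5407}{31413} - \frac{i \sqrt{2833}}{31413} \approx -0.17213 - 0.0016944 i$)
$M{\left(O \right)} + Q = 184 - \left(\frac{5407}{31413} + \frac{i \sqrt{2833}}{31413}\right) = \frac{5774585}{31413} - \frac{i \sqrt{2833}}{31413}$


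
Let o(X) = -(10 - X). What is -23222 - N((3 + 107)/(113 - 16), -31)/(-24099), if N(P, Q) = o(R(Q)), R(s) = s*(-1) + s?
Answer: -559626988/24099 ≈ -23222.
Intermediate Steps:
R(s) = 0 (R(s) = -s + s = 0)
o(X) = -10 + X
N(P, Q) = -10 (N(P, Q) = -10 + 0 = -10)
-23222 - N((3 + 107)/(113 - 16), -31)/(-24099) = -23222 - (-10)/(-24099) = -23222 - (-10)*(-1)/24099 = -23222 - 1*10/24099 = -23222 - 10/24099 = -559626988/24099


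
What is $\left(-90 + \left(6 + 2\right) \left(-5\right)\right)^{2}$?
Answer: $16900$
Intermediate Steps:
$\left(-90 + \left(6 + 2\right) \left(-5\right)\right)^{2} = \left(-90 + 8 \left(-5\right)\right)^{2} = \left(-90 - 40\right)^{2} = \left(-130\right)^{2} = 16900$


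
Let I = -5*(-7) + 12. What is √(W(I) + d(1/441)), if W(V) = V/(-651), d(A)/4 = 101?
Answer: √171185007/651 ≈ 20.098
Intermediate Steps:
d(A) = 404 (d(A) = 4*101 = 404)
I = 47 (I = 35 + 12 = 47)
W(V) = -V/651 (W(V) = V*(-1/651) = -V/651)
√(W(I) + d(1/441)) = √(-1/651*47 + 404) = √(-47/651 + 404) = √(262957/651) = √171185007/651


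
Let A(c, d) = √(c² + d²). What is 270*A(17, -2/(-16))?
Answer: 135*√18497/4 ≈ 4590.1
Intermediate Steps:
270*A(17, -2/(-16)) = 270*√(17² + (-2/(-16))²) = 270*√(289 + (-2*(-1/16))²) = 270*√(289 + (⅛)²) = 270*√(289 + 1/64) = 270*√(18497/64) = 270*(√18497/8) = 135*√18497/4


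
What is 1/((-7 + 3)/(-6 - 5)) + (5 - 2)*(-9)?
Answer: -97/4 ≈ -24.250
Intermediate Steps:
1/((-7 + 3)/(-6 - 5)) + (5 - 2)*(-9) = 1/(-4/(-11)) + 3*(-9) = 1/(-4*(-1/11)) - 27 = 1/(4/11) - 27 = 11/4 - 27 = -97/4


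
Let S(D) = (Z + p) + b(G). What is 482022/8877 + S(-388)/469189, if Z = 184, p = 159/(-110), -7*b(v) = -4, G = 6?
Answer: 5277091067903/97183117570 ≈ 54.300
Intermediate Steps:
b(v) = 4/7 (b(v) = -⅐*(-4) = 4/7)
p = -159/110 (p = 159*(-1/110) = -159/110 ≈ -1.4455)
S(D) = 141007/770 (S(D) = (184 - 159/110) + 4/7 = 20081/110 + 4/7 = 141007/770)
482022/8877 + S(-388)/469189 = 482022/8877 + (141007/770)/469189 = 482022*(1/8877) + (141007/770)*(1/469189) = 160674/2959 + 141007/361275530 = 5277091067903/97183117570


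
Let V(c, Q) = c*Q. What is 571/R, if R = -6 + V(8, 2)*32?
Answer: 571/506 ≈ 1.1285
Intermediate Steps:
V(c, Q) = Q*c
R = 506 (R = -6 + (2*8)*32 = -6 + 16*32 = -6 + 512 = 506)
571/R = 571/506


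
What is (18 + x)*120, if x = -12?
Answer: 720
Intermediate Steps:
(18 + x)*120 = (18 - 12)*120 = 6*120 = 720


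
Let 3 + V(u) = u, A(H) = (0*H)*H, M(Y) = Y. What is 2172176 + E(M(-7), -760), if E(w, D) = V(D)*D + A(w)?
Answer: 2752056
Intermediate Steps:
A(H) = 0 (A(H) = 0*H = 0)
V(u) = -3 + u
E(w, D) = D*(-3 + D) (E(w, D) = (-3 + D)*D + 0 = D*(-3 + D) + 0 = D*(-3 + D))
2172176 + E(M(-7), -760) = 2172176 - 760*(-3 - 760) = 2172176 - 760*(-763) = 2172176 + 579880 = 2752056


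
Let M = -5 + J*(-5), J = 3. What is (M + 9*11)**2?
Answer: 6241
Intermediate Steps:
M = -20 (M = -5 + 3*(-5) = -5 - 15 = -20)
(M + 9*11)**2 = (-20 + 9*11)**2 = (-20 + 99)**2 = 79**2 = 6241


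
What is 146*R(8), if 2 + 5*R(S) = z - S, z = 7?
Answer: -438/5 ≈ -87.600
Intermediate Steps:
R(S) = 1 - S/5 (R(S) = -⅖ + (7 - S)/5 = -⅖ + (7/5 - S/5) = 1 - S/5)
146*R(8) = 146*(1 - ⅕*8) = 146*(1 - 8/5) = 146*(-⅗) = -438/5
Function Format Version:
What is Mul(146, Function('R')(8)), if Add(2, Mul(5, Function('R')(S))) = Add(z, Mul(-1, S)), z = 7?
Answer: Rational(-438, 5) ≈ -87.600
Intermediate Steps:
Function('R')(S) = Add(1, Mul(Rational(-1, 5), S)) (Function('R')(S) = Add(Rational(-2, 5), Mul(Rational(1, 5), Add(7, Mul(-1, S)))) = Add(Rational(-2, 5), Add(Rational(7, 5), Mul(Rational(-1, 5), S))) = Add(1, Mul(Rational(-1, 5), S)))
Mul(146, Function('R')(8)) = Mul(146, Add(1, Mul(Rational(-1, 5), 8))) = Mul(146, Add(1, Rational(-8, 5))) = Mul(146, Rational(-3, 5)) = Rational(-438, 5)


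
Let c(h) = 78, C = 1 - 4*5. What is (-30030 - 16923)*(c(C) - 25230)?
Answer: 1180961856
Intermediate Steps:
C = -19 (C = 1 - 20 = -19)
(-30030 - 16923)*(c(C) - 25230) = (-30030 - 16923)*(78 - 25230) = -46953*(-25152) = 1180961856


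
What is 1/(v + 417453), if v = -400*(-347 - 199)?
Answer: 1/635853 ≈ 1.5727e-6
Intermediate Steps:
v = 218400 (v = -400*(-546) = 218400)
1/(v + 417453) = 1/(218400 + 417453) = 1/635853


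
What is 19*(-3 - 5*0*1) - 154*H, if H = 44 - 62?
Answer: 2715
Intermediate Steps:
H = -18
19*(-3 - 5*0*1) - 154*H = 19*(-3 - 5*0*1) - 154*(-18) = 19*(-3 + 0*1) + 2772 = 19*(-3 + 0) + 2772 = 19*(-3) + 2772 = -57 + 2772 = 2715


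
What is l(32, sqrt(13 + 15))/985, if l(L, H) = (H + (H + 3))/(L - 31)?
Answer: 3/985 + 4*sqrt(7)/985 ≈ 0.013790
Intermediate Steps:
l(L, H) = (3 + 2*H)/(-31 + L) (l(L, H) = (H + (3 + H))/(-31 + L) = (3 + 2*H)/(-31 + L))
l(32, sqrt(13 + 15))/985 = ((3 + 2*sqrt(13 + 15))/(-31 + 32))/985 = ((3 + 2*sqrt(28))/1)*(1/985) = (1*(3 + 2*(2*sqrt(7))))*(1/985) = (1*(3 + 4*sqrt(7)))*(1/985) = (3 + 4*sqrt(7))*(1/985) = 3/985 + 4*sqrt(7)/985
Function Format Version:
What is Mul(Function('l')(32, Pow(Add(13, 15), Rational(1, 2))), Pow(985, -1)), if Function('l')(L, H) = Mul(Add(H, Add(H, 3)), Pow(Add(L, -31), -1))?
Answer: Add(Rational(3, 985), Mul(Rational(4, 985), Pow(7, Rational(1, 2)))) ≈ 0.013790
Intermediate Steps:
Function('l')(L, H) = Mul(Pow(Add(-31, L), -1), Add(3, Mul(2, H))) (Function('l')(L, H) = Mul(Add(H, Add(3, H)), Pow(Add(-31, L), -1)) = Mul(Add(3, Mul(2, H)), Pow(Add(-31, L), -1)) = Mul(Pow(Add(-31, L), -1), Add(3, Mul(2, H))))
Mul(Function('l')(32, Pow(Add(13, 15), Rational(1, 2))), Pow(985, -1)) = Mul(Mul(Pow(Add(-31, 32), -1), Add(3, Mul(2, Pow(Add(13, 15), Rational(1, 2))))), Pow(985, -1)) = Mul(Mul(Pow(1, -1), Add(3, Mul(2, Pow(28, Rational(1, 2))))), Rational(1, 985)) = Mul(Mul(1, Add(3, Mul(2, Mul(2, Pow(7, Rational(1, 2)))))), Rational(1, 985)) = Mul(Mul(1, Add(3, Mul(4, Pow(7, Rational(1, 2))))), Rational(1, 985)) = Mul(Add(3, Mul(4, Pow(7, Rational(1, 2)))), Rational(1, 985)) = Add(Rational(3, 985), Mul(Rational(4, 985), Pow(7, Rational(1, 2))))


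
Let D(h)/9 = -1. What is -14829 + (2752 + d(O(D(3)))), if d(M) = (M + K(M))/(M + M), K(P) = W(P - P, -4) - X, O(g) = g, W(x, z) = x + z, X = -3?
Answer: -108688/9 ≈ -12076.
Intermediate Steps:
D(h) = -9 (D(h) = 9*(-1) = -9)
K(P) = -1 (K(P) = ((P - P) - 4) - 1*(-3) = (0 - 4) + 3 = -4 + 3 = -1)
d(M) = (-1 + M)/(2*M) (d(M) = (M - 1)/(M + M) = (-1 + M)/((2*M)) = (-1 + M)*(1/(2*M)) = (-1 + M)/(2*M))
-14829 + (2752 + d(O(D(3)))) = -14829 + (2752 + (½)*(-1 - 9)/(-9)) = -14829 + (2752 + (½)*(-⅑)*(-10)) = -14829 + (2752 + 5/9) = -14829 + 24773/9 = -108688/9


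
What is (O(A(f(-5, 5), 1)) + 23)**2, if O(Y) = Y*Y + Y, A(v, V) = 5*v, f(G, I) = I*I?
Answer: 248787529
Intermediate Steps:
f(G, I) = I**2
O(Y) = Y + Y**2 (O(Y) = Y**2 + Y = Y + Y**2)
(O(A(f(-5, 5), 1)) + 23)**2 = ((5*5**2)*(1 + 5*5**2) + 23)**2 = ((5*25)*(1 + 5*25) + 23)**2 = (125*(1 + 125) + 23)**2 = (125*126 + 23)**2 = (15750 + 23)**2 = 15773**2 = 248787529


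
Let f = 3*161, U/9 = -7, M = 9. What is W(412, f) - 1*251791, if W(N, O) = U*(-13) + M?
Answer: -250963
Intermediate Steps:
U = -63 (U = 9*(-7) = -63)
f = 483
W(N, O) = 828 (W(N, O) = -63*(-13) + 9 = 819 + 9 = 828)
W(412, f) - 1*251791 = 828 - 1*251791 = 828 - 251791 = -250963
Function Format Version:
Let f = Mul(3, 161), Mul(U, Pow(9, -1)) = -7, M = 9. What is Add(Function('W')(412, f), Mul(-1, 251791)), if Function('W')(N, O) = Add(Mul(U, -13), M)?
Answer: -250963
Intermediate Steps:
U = -63 (U = Mul(9, -7) = -63)
f = 483
Function('W')(N, O) = 828 (Function('W')(N, O) = Add(Mul(-63, -13), 9) = Add(819, 9) = 828)
Add(Function('W')(412, f), Mul(-1, 251791)) = Add(828, Mul(-1, 251791)) = Add(828, -251791) = -250963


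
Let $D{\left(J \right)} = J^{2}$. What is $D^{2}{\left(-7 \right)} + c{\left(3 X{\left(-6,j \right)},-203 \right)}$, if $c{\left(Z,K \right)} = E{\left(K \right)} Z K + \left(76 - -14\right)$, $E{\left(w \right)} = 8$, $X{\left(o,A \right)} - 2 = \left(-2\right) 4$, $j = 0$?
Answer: $31723$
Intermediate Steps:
$X{\left(o,A \right)} = -6$ ($X{\left(o,A \right)} = 2 - 8 = -6$)
$c{\left(Z,K \right)} = 90 + 8 K Z$ ($c{\left(Z,K \right)} = 8 Z K + \left(76 - -14\right) = 8 K Z + \left(76 + 14\right) = 8 K Z + 90 = 90 + 8 K Z$)
$D^{2}{\left(-7 \right)} + c{\left(3 X{\left(-6,j \right)},-203 \right)} = \left(\left(-7\right)^{2}\right)^{2} + \left(90 + 8 \left(-203\right) 3 \left(-6\right)\right) = 49^{2} + \left(90 + 8 \left(-203\right) \left(-18\right)\right) = 2401 + \left(90 + 29232\right) = 2401 + 29322 = 31723$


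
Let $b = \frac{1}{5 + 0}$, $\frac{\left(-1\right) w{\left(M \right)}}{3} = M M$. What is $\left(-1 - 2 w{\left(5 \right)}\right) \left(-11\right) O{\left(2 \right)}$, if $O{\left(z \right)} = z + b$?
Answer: $- \frac{18029}{5} \approx -3605.8$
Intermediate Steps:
$w{\left(M \right)} = - 3 M^{2}$ ($w{\left(M \right)} = - 3 M M = - 3 M^{2}$)
$b = \frac{1}{5} \approx 0.2$
$O{\left(z \right)} = \frac{1}{5} + z$ ($O{\left(z \right)} = z + \frac{1}{5} = \frac{1}{5} + z$)
$\left(-1 - 2 w{\left(5 \right)}\right) \left(-11\right) O{\left(2 \right)} = \left(-1 - 2 \left(- 3 \cdot 5^{2}\right)\right) \left(-11\right) \left(\frac{1}{5} + 2\right) = \left(-1 - 2 \left(\left(-3\right) 25\right)\right) \left(-11\right) \frac{11}{5} = \left(-1 - -150\right) \left(-11\right) \frac{11}{5} = \left(-1 + 150\right) \left(-11\right) \frac{11}{5} = 149 \left(-11\right) \frac{11}{5} = \left(-1639\right) \frac{11}{5} = - \frac{18029}{5}$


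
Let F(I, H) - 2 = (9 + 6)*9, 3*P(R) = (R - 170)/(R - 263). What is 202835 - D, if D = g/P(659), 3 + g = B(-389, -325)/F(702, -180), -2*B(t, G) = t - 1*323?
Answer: 4529530165/22331 ≈ 2.0284e+5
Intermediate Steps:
B(t, G) = 323/2 - t/2 (B(t, G) = -(t - 1*323)/2 = -(t - 323)/2 = -(-323 + t)/2 = 323/2 - t/2)
P(R) = (-170 + R)/(3*(-263 + R)) (P(R) = ((R - 170)/(R - 263))/3 = ((-170 + R)/(-263 + R))/3 = (-170 + R)/(3*(-263 + R)))
F(I, H) = 137 (F(I, H) = 2 + (9 + 6)*9 = 2 + 15*9 = 2 + 135 = 137)
g = -55/137 (g = -3 + (323/2 - ½*(-389))/137 = -3 + (323/2 + 389/2)*(1/137) = -3 + 356*(1/137) = -3 + 356/137 = -55/137 ≈ -0.40146)
D = -21780/22331 (D = -55*3*(-263 + 659)/(-170 + 659)/137 = -55/(137*((⅓)*489/396)) = -55/(137*((⅓)*(1/396)*489)) = -55/(137*163/396) = -55/137*396/163 = -21780/22331 ≈ -0.97533)
202835 - D = 202835 - 1*(-21780/22331) = 202835 + 21780/22331 = 4529530165/22331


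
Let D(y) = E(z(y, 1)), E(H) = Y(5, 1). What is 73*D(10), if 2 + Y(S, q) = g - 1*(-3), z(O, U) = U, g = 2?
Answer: 219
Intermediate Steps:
Y(S, q) = 3 (Y(S, q) = -2 + (2 - 1*(-3)) = -2 + (2 + 3) = -2 + 5 = 3)
E(H) = 3
D(y) = 3
73*D(10) = 73*3 = 219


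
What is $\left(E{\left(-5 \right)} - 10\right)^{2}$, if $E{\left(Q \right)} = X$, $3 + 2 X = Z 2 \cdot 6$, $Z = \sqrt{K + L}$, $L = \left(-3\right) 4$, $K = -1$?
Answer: $\frac{\left(23 - 12 i \sqrt{13}\right)^{2}}{4} \approx -335.75 - 497.57 i$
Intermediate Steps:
$L = -12$
$Z = i \sqrt{13}$ ($Z = \sqrt{-1 - 12} = \sqrt{-13} = i \sqrt{13} \approx 3.6056 i$)
$X = - \frac{3}{2} + 6 i \sqrt{13}$ ($X = - \frac{3}{2} + \frac{i \sqrt{13} \cdot 2 \cdot 6}{2} = - \frac{3}{2} + \frac{2 i \sqrt{13} \cdot 6}{2} = - \frac{3}{2} + \frac{12 i \sqrt{13}}{2} = - \frac{3}{2} + 6 i \sqrt{13} \approx -1.5 + 21.633 i$)
$E{\left(Q \right)} = - \frac{3}{2} + 6 i \sqrt{13}$
$\left(E{\left(-5 \right)} - 10\right)^{2} = \left(\left(- \frac{3}{2} + 6 i \sqrt{13}\right) - 10\right)^{2} = \left(- \frac{23}{2} + 6 i \sqrt{13}\right)^{2}$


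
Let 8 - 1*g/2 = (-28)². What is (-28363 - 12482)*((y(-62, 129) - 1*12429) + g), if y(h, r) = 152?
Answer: 564845505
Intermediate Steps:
g = -1552 (g = 16 - 2*(-28)² = 16 - 2*784 = 16 - 1568 = -1552)
(-28363 - 12482)*((y(-62, 129) - 1*12429) + g) = (-28363 - 12482)*((152 - 1*12429) - 1552) = -40845*((152 - 12429) - 1552) = -40845*(-12277 - 1552) = -40845*(-13829) = 564845505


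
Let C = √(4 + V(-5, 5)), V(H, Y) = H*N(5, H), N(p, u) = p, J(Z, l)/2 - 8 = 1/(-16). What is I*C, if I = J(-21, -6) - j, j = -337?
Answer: 2823*I*√21/8 ≈ 1617.1*I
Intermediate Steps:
J(Z, l) = 127/8 (J(Z, l) = 16 + 2/(-16) = 16 + 2*(-1/16) = 16 - ⅛ = 127/8)
V(H, Y) = 5*H (V(H, Y) = H*5 = 5*H)
I = 2823/8 (I = 127/8 - 1*(-337) = 127/8 + 337 = 2823/8 ≈ 352.88)
C = I*√21 (C = √(4 + 5*(-5)) = √(4 - 25) = √(-21) = I*√21 ≈ 4.5826*I)
I*C = 2823*(I*√21)/8 = 2823*I*√21/8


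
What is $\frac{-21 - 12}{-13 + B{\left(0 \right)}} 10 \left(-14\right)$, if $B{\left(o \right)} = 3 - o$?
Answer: $-462$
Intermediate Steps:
$\frac{-21 - 12}{-13 + B{\left(0 \right)}} 10 \left(-14\right) = \frac{-21 - 12}{-13 + \left(3 - 0\right)} 10 \left(-14\right) = - \frac{33}{-13 + \left(3 + 0\right)} 10 \left(-14\right) = - \frac{33}{-13 + 3} \cdot 10 \left(-14\right) = - \frac{33}{-10} \cdot 10 \left(-14\right) = \left(-33\right) \left(- \frac{1}{10}\right) 10 \left(-14\right) = \frac{33}{10} \cdot 10 \left(-14\right) = 33 \left(-14\right) = -462$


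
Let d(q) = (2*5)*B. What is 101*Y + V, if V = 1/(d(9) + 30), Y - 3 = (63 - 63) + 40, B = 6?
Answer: 390871/90 ≈ 4343.0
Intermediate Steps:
d(q) = 60 (d(q) = (2*5)*6 = 10*6 = 60)
Y = 43 (Y = 3 + ((63 - 63) + 40) = 3 + (0 + 40) = 3 + 40 = 43)
V = 1/90 (V = 1/(60 + 30) = 1/90 ≈ 0.011111)
101*Y + V = 101*43 + 1/90 = 4343 + 1/90 = 390871/90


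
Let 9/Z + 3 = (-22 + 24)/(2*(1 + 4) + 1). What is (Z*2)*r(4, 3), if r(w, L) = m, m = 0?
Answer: 0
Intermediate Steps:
Z = -99/31 (Z = 9/(-3 + (-22 + 24)/(2*(1 + 4) + 1)) = 9/(-3 + 2/(2*5 + 1)) = 9/(-3 + 2/(10 + 1)) = 9/(-3 + 2/11) = 9/(-31/11) = 9*(-11/31) = -99/31 ≈ -3.1936)
r(w, L) = 0
(Z*2)*r(4, 3) = -99/31*2*0 = -198/31*0 = 0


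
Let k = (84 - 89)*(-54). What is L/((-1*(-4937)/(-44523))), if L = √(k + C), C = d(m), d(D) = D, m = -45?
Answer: -667845/4937 ≈ -135.27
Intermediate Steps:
C = -45
k = 270 (k = -5*(-54) = 270)
L = 15 (L = √(270 - 45) = √225 = 15)
L/((-1*(-4937)/(-44523))) = 15/((-1*(-4937)/(-44523))) = 15/((4937*(-1/44523))) = 15/(-4937/44523) = 15*(-44523/4937) = -667845/4937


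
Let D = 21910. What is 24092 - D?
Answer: 2182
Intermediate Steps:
24092 - D = 24092 - 1*21910 = 24092 - 21910 = 2182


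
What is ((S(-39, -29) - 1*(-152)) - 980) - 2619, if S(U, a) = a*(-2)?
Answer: -3389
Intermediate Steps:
S(U, a) = -2*a
((S(-39, -29) - 1*(-152)) - 980) - 2619 = ((-2*(-29) - 1*(-152)) - 980) - 2619 = ((58 + 152) - 980) - 2619 = (210 - 980) - 2619 = -770 - 2619 = -3389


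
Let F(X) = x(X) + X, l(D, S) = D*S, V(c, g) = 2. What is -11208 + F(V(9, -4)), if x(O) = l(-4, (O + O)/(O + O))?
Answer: -11210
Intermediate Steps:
x(O) = -4 (x(O) = -4*(O + O)/(O + O) = -4*2*O/(2*O) = -4*2*O*1/(2*O) = -4*1 = -4)
F(X) = -4 + X
-11208 + F(V(9, -4)) = -11208 + (-4 + 2) = -11208 - 2 = -11210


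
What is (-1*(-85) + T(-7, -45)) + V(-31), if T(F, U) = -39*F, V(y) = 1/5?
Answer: 1791/5 ≈ 358.20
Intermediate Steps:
V(y) = 1/5
(-1*(-85) + T(-7, -45)) + V(-31) = (-1*(-85) - 39*(-7)) + 1/5 = (85 + 273) + 1/5 = 358 + 1/5 = 1791/5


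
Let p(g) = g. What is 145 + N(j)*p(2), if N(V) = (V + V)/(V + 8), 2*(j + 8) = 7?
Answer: 979/7 ≈ 139.86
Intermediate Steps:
j = -9/2 (j = -8 + (½)*7 = -8 + 7/2 = -9/2 ≈ -4.5000)
N(V) = 2*V/(8 + V) (N(V) = (2*V)/(8 + V) = 2*V/(8 + V))
145 + N(j)*p(2) = 145 + (2*(-9/2)/(8 - 9/2))*2 = 145 + (2*(-9/2)/(7/2))*2 = 145 + (2*(-9/2)*(2/7))*2 = 145 - 18/7*2 = 145 - 36/7 = 979/7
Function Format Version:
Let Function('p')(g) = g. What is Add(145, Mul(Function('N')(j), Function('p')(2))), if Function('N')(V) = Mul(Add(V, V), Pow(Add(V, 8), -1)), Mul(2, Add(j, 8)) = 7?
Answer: Rational(979, 7) ≈ 139.86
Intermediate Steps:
j = Rational(-9, 2) (j = Add(-8, Mul(Rational(1, 2), 7)) = Add(-8, Rational(7, 2)) = Rational(-9, 2) ≈ -4.5000)
Function('N')(V) = Mul(2, V, Pow(Add(8, V), -1)) (Function('N')(V) = Mul(Mul(2, V), Pow(Add(8, V), -1)) = Mul(2, V, Pow(Add(8, V), -1)))
Add(145, Mul(Function('N')(j), Function('p')(2))) = Add(145, Mul(Mul(2, Rational(-9, 2), Pow(Add(8, Rational(-9, 2)), -1)), 2)) = Add(145, Mul(Mul(2, Rational(-9, 2), Pow(Rational(7, 2), -1)), 2)) = Add(145, Mul(Mul(2, Rational(-9, 2), Rational(2, 7)), 2)) = Add(145, Mul(Rational(-18, 7), 2)) = Add(145, Rational(-36, 7)) = Rational(979, 7)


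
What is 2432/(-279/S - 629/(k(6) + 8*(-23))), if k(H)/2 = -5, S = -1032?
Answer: 81150976/117209 ≈ 692.36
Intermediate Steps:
k(H) = -10 (k(H) = 2*(-5) = -10)
2432/(-279/S - 629/(k(6) + 8*(-23))) = 2432/(-279/(-1032) - 629/(-10 + 8*(-23))) = 2432/(-279*(-1/1032) - 629/(-10 - 184)) = 2432/(93/344 - 629/(-194)) = 2432/(93/344 - 629*(-1/194)) = 2432/(93/344 + 629/194) = 2432/(117209/33368) = 2432*(33368/117209) = 81150976/117209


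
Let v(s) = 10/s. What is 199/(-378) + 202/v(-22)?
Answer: -840911/1890 ≈ -444.93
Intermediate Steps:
199/(-378) + 202/v(-22) = 199/(-378) + 202/((10/(-22))) = 199*(-1/378) + 202/((10*(-1/22))) = -199/378 + 202/(-5/11) = -199/378 + 202*(-11/5) = -199/378 - 2222/5 = -840911/1890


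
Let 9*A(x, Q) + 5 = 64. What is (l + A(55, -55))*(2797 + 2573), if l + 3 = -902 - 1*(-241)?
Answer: -10591430/3 ≈ -3.5305e+6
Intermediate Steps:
l = -664 (l = -3 + (-902 - 1*(-241)) = -3 + (-902 + 241) = -3 - 661 = -664)
A(x, Q) = 59/9 (A(x, Q) = -5/9 + (⅑)*64 = -5/9 + 64/9 = 59/9)
(l + A(55, -55))*(2797 + 2573) = (-664 + 59/9)*(2797 + 2573) = -5917/9*5370 = -10591430/3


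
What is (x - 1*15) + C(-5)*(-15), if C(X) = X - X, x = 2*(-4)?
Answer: -23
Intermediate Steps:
x = -8
C(X) = 0
(x - 1*15) + C(-5)*(-15) = (-8 - 1*15) + 0*(-15) = (-8 - 15) + 0 = -23 + 0 = -23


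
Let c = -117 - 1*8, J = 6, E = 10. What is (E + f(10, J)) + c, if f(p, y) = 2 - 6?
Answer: -119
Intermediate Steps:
c = -125 (c = -117 - 8 = -125)
f(p, y) = -4
(E + f(10, J)) + c = (10 - 4) - 125 = 6 - 125 = -119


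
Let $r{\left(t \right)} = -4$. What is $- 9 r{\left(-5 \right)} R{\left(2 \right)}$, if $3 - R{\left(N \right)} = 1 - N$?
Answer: $144$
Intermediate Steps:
$R{\left(N \right)} = 2 + N$ ($R{\left(N \right)} = 3 - \left(1 - N\right) = 3 + \left(-1 + N\right) = 2 + N$)
$- 9 r{\left(-5 \right)} R{\left(2 \right)} = \left(-9\right) \left(-4\right) \left(2 + 2\right) = 36 \cdot 4 = 144$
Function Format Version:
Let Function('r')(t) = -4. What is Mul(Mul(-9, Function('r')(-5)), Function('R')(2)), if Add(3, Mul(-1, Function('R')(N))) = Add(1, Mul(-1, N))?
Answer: 144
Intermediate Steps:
Function('R')(N) = Add(2, N) (Function('R')(N) = Add(3, Mul(-1, Add(1, Mul(-1, N)))) = Add(3, Add(-1, N)) = Add(2, N))
Mul(Mul(-9, Function('r')(-5)), Function('R')(2)) = Mul(Mul(-9, -4), Add(2, 2)) = Mul(36, 4) = 144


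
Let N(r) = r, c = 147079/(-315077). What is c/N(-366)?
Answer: 7741/6069378 ≈ 0.0012754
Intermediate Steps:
c = -7741/16583 (c = 147079*(-1/315077) = -7741/16583 ≈ -0.46680)
c/N(-366) = -7741/16583/(-366) = -7741/16583*(-1/366) = 7741/6069378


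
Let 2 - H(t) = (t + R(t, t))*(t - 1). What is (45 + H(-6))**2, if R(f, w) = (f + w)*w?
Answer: 259081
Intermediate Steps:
R(f, w) = w*(f + w)
H(t) = 2 - (-1 + t)*(t + 2*t**2) (H(t) = 2 - (t + t*(t + t))*(t - 1) = 2 - (t + t*(2*t))*(-1 + t) = 2 - (t + 2*t**2)*(-1 + t) = 2 - (-1 + t)*(t + 2*t**2))
(45 + H(-6))**2 = (45 + (2 - 6 + (-6)**2 - 2*(-6)**3))**2 = (45 + (2 - 6 + 36 - 2*(-216)))**2 = (45 + (2 - 6 + 36 + 432))**2 = (45 + 464)**2 = 509**2 = 259081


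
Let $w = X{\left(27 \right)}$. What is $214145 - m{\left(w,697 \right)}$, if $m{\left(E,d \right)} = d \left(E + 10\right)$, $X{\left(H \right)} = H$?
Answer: $188356$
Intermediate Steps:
$w = 27$
$m{\left(E,d \right)} = d \left(10 + E\right)$
$214145 - m{\left(w,697 \right)} = 214145 - 697 \left(10 + 27\right) = 214145 - 697 \cdot 37 = 214145 - 25789 = 188356$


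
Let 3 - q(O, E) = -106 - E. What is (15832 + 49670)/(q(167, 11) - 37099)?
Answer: -65502/36979 ≈ -1.7713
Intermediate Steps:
q(O, E) = 109 + E (q(O, E) = 3 - (-106 - E) = 3 + (106 + E) = 109 + E)
(15832 + 49670)/(q(167, 11) - 37099) = (15832 + 49670)/((109 + 11) - 37099) = 65502/(120 - 37099) = 65502/(-36979) = 65502*(-1/36979) = -65502/36979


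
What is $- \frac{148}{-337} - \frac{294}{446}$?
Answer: $- \frac{16535}{75151} \approx -0.22002$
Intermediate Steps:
$- \frac{148}{-337} - \frac{294}{446} = \left(-148\right) \left(- \frac{1}{337}\right) - \frac{147}{223} = \frac{148}{337} - \frac{147}{223} = - \frac{16535}{75151}$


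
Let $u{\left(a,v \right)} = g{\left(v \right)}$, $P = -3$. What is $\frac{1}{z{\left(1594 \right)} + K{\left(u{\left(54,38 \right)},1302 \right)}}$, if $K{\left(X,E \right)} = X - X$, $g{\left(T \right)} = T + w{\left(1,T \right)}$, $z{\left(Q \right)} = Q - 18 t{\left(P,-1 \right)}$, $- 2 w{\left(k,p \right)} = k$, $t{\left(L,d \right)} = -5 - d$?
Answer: $\frac{1}{1666} \approx 0.00060024$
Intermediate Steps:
$w{\left(k,p \right)} = - \frac{k}{2}$
$z{\left(Q \right)} = 72 + Q$ ($z{\left(Q \right)} = Q - 18 \left(-5 - -1\right) = Q - 18 \left(-5 + 1\right) = Q - -72 = Q + 72 = 72 + Q$)
$g{\left(T \right)} = - \frac{1}{2} + T$ ($g{\left(T \right)} = T - \frac{1}{2} = - \frac{1}{2} + T$)
$u{\left(a,v \right)} = - \frac{1}{2} + v$
$K{\left(X,E \right)} = 0$
$\frac{1}{z{\left(1594 \right)} + K{\left(u{\left(54,38 \right)},1302 \right)}} = \frac{1}{\left(72 + 1594\right) + 0} = \frac{1}{1666 + 0} = \frac{1}{1666}$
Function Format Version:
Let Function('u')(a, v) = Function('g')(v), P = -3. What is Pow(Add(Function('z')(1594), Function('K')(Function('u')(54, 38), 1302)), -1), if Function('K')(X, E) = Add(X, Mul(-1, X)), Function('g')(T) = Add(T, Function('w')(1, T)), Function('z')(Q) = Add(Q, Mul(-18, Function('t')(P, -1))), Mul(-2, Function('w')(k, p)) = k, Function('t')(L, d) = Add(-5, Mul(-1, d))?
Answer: Rational(1, 1666) ≈ 0.00060024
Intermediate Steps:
Function('w')(k, p) = Mul(Rational(-1, 2), k)
Function('z')(Q) = Add(72, Q) (Function('z')(Q) = Add(Q, Mul(-18, Add(-5, Mul(-1, -1)))) = Add(Q, Mul(-18, Add(-5, 1))) = Add(Q, Mul(-18, -4)) = Add(Q, 72) = Add(72, Q))
Function('g')(T) = Add(Rational(-1, 2), T) (Function('g')(T) = Add(T, Mul(Rational(-1, 2), 1)) = Add(T, Rational(-1, 2)) = Add(Rational(-1, 2), T))
Function('u')(a, v) = Add(Rational(-1, 2), v)
Function('K')(X, E) = 0
Pow(Add(Function('z')(1594), Function('K')(Function('u')(54, 38), 1302)), -1) = Pow(Add(Add(72, 1594), 0), -1) = Pow(Add(1666, 0), -1) = Pow(1666, -1) = Rational(1, 1666)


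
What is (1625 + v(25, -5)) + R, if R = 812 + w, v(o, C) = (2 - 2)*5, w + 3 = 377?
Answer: 2811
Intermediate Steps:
w = 374 (w = -3 + 377 = 374)
v(o, C) = 0 (v(o, C) = 0*5 = 0)
R = 1186 (R = 812 + 374 = 1186)
(1625 + v(25, -5)) + R = (1625 + 0) + 1186 = 1625 + 1186 = 2811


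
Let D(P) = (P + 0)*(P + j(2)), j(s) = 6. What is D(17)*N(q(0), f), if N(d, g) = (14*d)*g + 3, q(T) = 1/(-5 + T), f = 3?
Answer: -10557/5 ≈ -2111.4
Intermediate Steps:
N(d, g) = 3 + 14*d*g (N(d, g) = 14*d*g + 3 = 3 + 14*d*g)
D(P) = P*(6 + P) (D(P) = (P + 0)*(P + 6) = P*(6 + P))
D(17)*N(q(0), f) = (17*(6 + 17))*(3 + 14*3/(-5 + 0)) = (17*23)*(3 + 14*3/(-5)) = 391*(3 + 14*(-⅕)*3) = 391*(3 - 42/5) = 391*(-27/5) = -10557/5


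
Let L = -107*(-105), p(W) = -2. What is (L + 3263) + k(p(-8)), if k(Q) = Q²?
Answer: 14502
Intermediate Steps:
L = 11235
(L + 3263) + k(p(-8)) = (11235 + 3263) + (-2)² = 14498 + 4 = 14502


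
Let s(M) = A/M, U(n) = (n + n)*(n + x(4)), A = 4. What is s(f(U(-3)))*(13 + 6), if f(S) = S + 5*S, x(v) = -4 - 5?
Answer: 19/108 ≈ 0.17593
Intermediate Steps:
x(v) = -9
U(n) = 2*n*(-9 + n) (U(n) = (n + n)*(n - 9) = (2*n)*(-9 + n) = 2*n*(-9 + n))
f(S) = 6*S
s(M) = 4/M
s(f(U(-3)))*(13 + 6) = (4/((6*(2*(-3)*(-9 - 3)))))*(13 + 6) = (4/((6*(2*(-3)*(-12)))))*19 = (4/((6*72)))*19 = (4/432)*19 = (4*(1/432))*19 = (1/108)*19 = 19/108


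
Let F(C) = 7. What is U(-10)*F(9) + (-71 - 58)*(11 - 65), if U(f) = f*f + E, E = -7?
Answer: 7617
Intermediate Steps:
U(f) = -7 + f² (U(f) = f*f - 7 = f² - 7 = -7 + f²)
U(-10)*F(9) + (-71 - 58)*(11 - 65) = (-7 + (-10)²)*7 + (-71 - 58)*(11 - 65) = (-7 + 100)*7 - 129*(-54) = 93*7 + 6966 = 651 + 6966 = 7617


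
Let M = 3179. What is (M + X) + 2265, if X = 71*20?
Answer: 6864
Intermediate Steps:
X = 1420
(M + X) + 2265 = (3179 + 1420) + 2265 = 4599 + 2265 = 6864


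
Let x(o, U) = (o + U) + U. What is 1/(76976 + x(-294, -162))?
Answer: 1/76358 ≈ 1.3096e-5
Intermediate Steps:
x(o, U) = o + 2*U (x(o, U) = (U + o) + U = o + 2*U)
1/(76976 + x(-294, -162)) = 1/(76976 + (-294 + 2*(-162))) = 1/(76976 + (-294 - 324)) = 1/(76976 - 618) = 1/76358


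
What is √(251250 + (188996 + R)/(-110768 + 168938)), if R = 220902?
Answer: √212547688722915/29085 ≈ 501.26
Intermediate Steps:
√(251250 + (188996 + R)/(-110768 + 168938)) = √(251250 + (188996 + 220902)/(-110768 + 168938)) = √(251250 + 409898/58170) = √(251250 + 409898*(1/58170)) = √(251250 + 204949/29085) = √(7307811199/29085) = √212547688722915/29085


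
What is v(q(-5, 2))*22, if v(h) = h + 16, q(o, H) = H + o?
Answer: 286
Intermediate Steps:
v(h) = 16 + h
v(q(-5, 2))*22 = (16 + (2 - 5))*22 = (16 - 3)*22 = 13*22 = 286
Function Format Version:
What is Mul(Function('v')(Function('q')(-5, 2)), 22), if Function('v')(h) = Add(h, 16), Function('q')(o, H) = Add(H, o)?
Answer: 286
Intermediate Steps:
Function('v')(h) = Add(16, h)
Mul(Function('v')(Function('q')(-5, 2)), 22) = Mul(Add(16, Add(2, -5)), 22) = Mul(Add(16, -3), 22) = Mul(13, 22) = 286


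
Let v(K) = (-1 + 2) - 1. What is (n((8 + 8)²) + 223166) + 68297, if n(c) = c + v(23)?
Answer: 291719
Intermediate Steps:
v(K) = 0 (v(K) = 1 - 1 = 0)
n(c) = c (n(c) = c + 0 = c)
(n((8 + 8)²) + 223166) + 68297 = ((8 + 8)² + 223166) + 68297 = (16² + 223166) + 68297 = (256 + 223166) + 68297 = 223422 + 68297 = 291719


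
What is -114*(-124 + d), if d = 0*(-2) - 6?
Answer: 14820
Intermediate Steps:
d = -6 (d = 0 - 6 = -6)
-114*(-124 + d) = -114*(-124 - 6) = -114*(-130) = 14820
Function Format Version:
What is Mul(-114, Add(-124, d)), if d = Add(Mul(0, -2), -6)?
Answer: 14820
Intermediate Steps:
d = -6 (d = Add(0, -6) = -6)
Mul(-114, Add(-124, d)) = Mul(-114, Add(-124, -6)) = Mul(-114, -130) = 14820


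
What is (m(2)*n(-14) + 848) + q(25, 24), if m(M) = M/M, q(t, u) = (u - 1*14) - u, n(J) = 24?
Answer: 858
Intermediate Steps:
q(t, u) = -14 (q(t, u) = (u - 14) - u = (-14 + u) - u = -14)
m(M) = 1
(m(2)*n(-14) + 848) + q(25, 24) = (1*24 + 848) - 14 = (24 + 848) - 14 = 872 - 14 = 858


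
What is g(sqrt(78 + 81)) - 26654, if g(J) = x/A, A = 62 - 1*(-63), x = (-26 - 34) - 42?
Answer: -3331852/125 ≈ -26655.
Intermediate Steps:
x = -102 (x = -60 - 42 = -102)
A = 125 (A = 62 + 63 = 125)
g(J) = -102/125
g(sqrt(78 + 81)) - 26654 = -102/125 - 26654 = -3331852/125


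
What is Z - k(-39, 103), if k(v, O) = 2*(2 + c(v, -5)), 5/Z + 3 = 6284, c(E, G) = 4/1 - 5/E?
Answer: -3002123/244959 ≈ -12.256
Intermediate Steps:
c(E, G) = 4 - 5/E (c(E, G) = 4*1 - 5/E = 4 - 5/E)
Z = 5/6281 (Z = 5/(-3 + 6284) = 5/6281 ≈ 0.00079605)
k(v, O) = 12 - 10/v (k(v, O) = 2*(2 + (4 - 5/v)) = 2*(6 - 5/v) = 12 - 10/v)
Z - k(-39, 103) = 5/6281 - (12 - 10/(-39)) = 5/6281 - (12 - 10*(-1/39)) = 5/6281 - (12 + 10/39) = 5/6281 - 1*478/39 = 5/6281 - 478/39 = -3002123/244959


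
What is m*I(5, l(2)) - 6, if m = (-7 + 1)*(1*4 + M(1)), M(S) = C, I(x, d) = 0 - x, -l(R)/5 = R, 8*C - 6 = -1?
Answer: 531/4 ≈ 132.75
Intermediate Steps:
C = 5/8 (C = ¾ + (⅛)*(-1) = ¾ - ⅛ = 5/8 ≈ 0.62500)
l(R) = -5*R
I(x, d) = -x
M(S) = 5/8
m = -111/4 (m = (-7 + 1)*(1*4 + 5/8) = -6*(4 + 5/8) = -6*37/8 = -111/4 ≈ -27.750)
m*I(5, l(2)) - 6 = -(-111)*5/4 - 6 = -111/4*(-5) - 6 = 555/4 - 6 = 531/4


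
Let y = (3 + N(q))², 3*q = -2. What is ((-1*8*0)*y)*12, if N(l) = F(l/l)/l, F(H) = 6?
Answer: 0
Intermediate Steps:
q = -⅔ (q = (⅓)*(-2) = -⅔ ≈ -0.66667)
N(l) = 6/l
y = 36 (y = (3 + 6/(-⅔))² = (3 + 6*(-3/2))² = (3 - 9)² = (-6)² = 36)
((-1*8*0)*y)*12 = ((-1*8*0)*36)*12 = (-8*0*36)*12 = (0*36)*12 = 0*12 = 0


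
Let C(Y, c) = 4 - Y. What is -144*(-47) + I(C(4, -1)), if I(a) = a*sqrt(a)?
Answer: 6768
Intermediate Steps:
I(a) = a**(3/2)
-144*(-47) + I(C(4, -1)) = -144*(-47) + (4 - 1*4)**(3/2) = 6768 + (4 - 4)**(3/2) = 6768 + 0**(3/2) = 6768 + 0 = 6768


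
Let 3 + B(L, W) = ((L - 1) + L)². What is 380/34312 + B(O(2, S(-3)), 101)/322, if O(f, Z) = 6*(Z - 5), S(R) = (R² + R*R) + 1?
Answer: 119618349/1381058 ≈ 86.614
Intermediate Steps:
S(R) = 1 + 2*R² (S(R) = (R² + R²) + 1 = 2*R² + 1 = 1 + 2*R²)
O(f, Z) = -30 + 6*Z (O(f, Z) = 6*(-5 + Z) = -30 + 6*Z)
B(L, W) = -3 + (-1 + 2*L)² (B(L, W) = -3 + ((L - 1) + L)² = -3 + ((-1 + L) + L)² = -3 + (-1 + 2*L)²)
380/34312 + B(O(2, S(-3)), 101)/322 = 380/34312 + (-3 + (-1 + 2*(-30 + 6*(1 + 2*(-3)²)))²)/322 = 380*(1/34312) + (-3 + (-1 + 2*(-30 + 6*(1 + 2*9)))²)*(1/322) = 95/8578 + (-3 + (-1 + 2*(-30 + 6*(1 + 18)))²)*(1/322) = 95/8578 + (-3 + (-1 + 2*(-30 + 6*19))²)*(1/322) = 95/8578 + (-3 + (-1 + 2*(-30 + 114))²)*(1/322) = 95/8578 + (-3 + (-1 + 2*84)²)*(1/322) = 95/8578 + (-3 + (-1 + 168)²)*(1/322) = 95/8578 + (-3 + 167²)*(1/322) = 95/8578 + (-3 + 27889)*(1/322) = 95/8578 + 27886*(1/322) = 95/8578 + 13943/161 = 119618349/1381058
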